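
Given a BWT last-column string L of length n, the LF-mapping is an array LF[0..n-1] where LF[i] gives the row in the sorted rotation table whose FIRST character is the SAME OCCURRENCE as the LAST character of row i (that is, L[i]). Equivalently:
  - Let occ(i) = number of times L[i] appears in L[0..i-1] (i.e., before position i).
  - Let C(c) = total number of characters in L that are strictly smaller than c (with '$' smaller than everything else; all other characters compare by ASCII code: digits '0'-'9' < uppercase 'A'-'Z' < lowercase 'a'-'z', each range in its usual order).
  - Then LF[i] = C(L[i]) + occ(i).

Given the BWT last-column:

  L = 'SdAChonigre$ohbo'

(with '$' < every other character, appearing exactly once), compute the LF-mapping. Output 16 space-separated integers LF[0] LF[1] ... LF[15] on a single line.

Char counts: '$':1, 'A':1, 'C':1, 'S':1, 'b':1, 'd':1, 'e':1, 'g':1, 'h':2, 'i':1, 'n':1, 'o':3, 'r':1
C (first-col start): C('$')=0, C('A')=1, C('C')=2, C('S')=3, C('b')=4, C('d')=5, C('e')=6, C('g')=7, C('h')=8, C('i')=10, C('n')=11, C('o')=12, C('r')=15
L[0]='S': occ=0, LF[0]=C('S')+0=3+0=3
L[1]='d': occ=0, LF[1]=C('d')+0=5+0=5
L[2]='A': occ=0, LF[2]=C('A')+0=1+0=1
L[3]='C': occ=0, LF[3]=C('C')+0=2+0=2
L[4]='h': occ=0, LF[4]=C('h')+0=8+0=8
L[5]='o': occ=0, LF[5]=C('o')+0=12+0=12
L[6]='n': occ=0, LF[6]=C('n')+0=11+0=11
L[7]='i': occ=0, LF[7]=C('i')+0=10+0=10
L[8]='g': occ=0, LF[8]=C('g')+0=7+0=7
L[9]='r': occ=0, LF[9]=C('r')+0=15+0=15
L[10]='e': occ=0, LF[10]=C('e')+0=6+0=6
L[11]='$': occ=0, LF[11]=C('$')+0=0+0=0
L[12]='o': occ=1, LF[12]=C('o')+1=12+1=13
L[13]='h': occ=1, LF[13]=C('h')+1=8+1=9
L[14]='b': occ=0, LF[14]=C('b')+0=4+0=4
L[15]='o': occ=2, LF[15]=C('o')+2=12+2=14

Answer: 3 5 1 2 8 12 11 10 7 15 6 0 13 9 4 14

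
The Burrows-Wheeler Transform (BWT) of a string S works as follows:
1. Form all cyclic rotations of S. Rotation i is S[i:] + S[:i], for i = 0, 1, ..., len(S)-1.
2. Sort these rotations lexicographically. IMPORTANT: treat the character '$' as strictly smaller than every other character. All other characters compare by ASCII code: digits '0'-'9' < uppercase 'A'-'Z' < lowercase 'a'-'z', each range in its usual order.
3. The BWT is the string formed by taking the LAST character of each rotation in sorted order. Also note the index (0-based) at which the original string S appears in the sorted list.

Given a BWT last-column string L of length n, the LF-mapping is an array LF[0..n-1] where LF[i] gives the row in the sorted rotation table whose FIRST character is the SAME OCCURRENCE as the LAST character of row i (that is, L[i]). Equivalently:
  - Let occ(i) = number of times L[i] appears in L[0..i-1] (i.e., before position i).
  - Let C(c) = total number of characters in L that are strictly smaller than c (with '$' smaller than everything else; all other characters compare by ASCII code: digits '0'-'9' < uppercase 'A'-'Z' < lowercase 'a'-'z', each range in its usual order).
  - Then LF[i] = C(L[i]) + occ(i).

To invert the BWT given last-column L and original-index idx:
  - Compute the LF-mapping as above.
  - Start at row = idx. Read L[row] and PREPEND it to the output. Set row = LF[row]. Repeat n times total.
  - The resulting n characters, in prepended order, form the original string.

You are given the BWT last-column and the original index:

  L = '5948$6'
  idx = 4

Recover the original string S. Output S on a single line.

LF mapping: 2 5 1 4 0 3
Walk LF starting at row 4, prepending L[row]:
  step 1: row=4, L[4]='$', prepend. Next row=LF[4]=0
  step 2: row=0, L[0]='5', prepend. Next row=LF[0]=2
  step 3: row=2, L[2]='4', prepend. Next row=LF[2]=1
  step 4: row=1, L[1]='9', prepend. Next row=LF[1]=5
  step 5: row=5, L[5]='6', prepend. Next row=LF[5]=3
  step 6: row=3, L[3]='8', prepend. Next row=LF[3]=4
Reversed output: 86945$

Answer: 86945$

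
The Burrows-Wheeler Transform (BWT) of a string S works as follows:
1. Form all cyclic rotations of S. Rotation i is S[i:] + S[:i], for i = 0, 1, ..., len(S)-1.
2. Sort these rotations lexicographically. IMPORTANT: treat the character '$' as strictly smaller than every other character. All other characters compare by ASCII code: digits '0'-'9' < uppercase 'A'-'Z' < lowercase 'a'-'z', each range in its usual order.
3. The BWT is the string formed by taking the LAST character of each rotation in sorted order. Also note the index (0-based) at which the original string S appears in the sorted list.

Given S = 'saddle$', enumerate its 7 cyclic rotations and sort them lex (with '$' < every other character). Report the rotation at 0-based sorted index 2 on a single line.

Answer: ddle$sa

Derivation:
All 7 rotations (rotation i = S[i:]+S[:i]):
  rot[0] = saddle$
  rot[1] = addle$s
  rot[2] = ddle$sa
  rot[3] = dle$sad
  rot[4] = le$sadd
  rot[5] = e$saddl
  rot[6] = $saddle
Sorted (with $ < everything):
  sorted[0] = $saddle
  sorted[1] = addle$s
  sorted[2] = ddle$sa
  sorted[3] = dle$sad
  sorted[4] = e$saddl
  sorted[5] = le$sadd
  sorted[6] = saddle$
sorted[2] = ddle$sa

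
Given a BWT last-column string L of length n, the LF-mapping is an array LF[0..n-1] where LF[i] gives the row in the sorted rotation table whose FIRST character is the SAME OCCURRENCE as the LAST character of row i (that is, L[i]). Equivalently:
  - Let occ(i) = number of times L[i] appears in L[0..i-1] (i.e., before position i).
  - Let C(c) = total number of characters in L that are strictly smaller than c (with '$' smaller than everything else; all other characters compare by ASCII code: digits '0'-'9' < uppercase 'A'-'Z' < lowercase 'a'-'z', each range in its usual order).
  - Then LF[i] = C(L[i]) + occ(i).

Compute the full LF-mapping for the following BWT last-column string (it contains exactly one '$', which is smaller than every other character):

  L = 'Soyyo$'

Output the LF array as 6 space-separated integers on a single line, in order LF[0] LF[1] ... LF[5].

Answer: 1 2 4 5 3 0

Derivation:
Char counts: '$':1, 'S':1, 'o':2, 'y':2
C (first-col start): C('$')=0, C('S')=1, C('o')=2, C('y')=4
L[0]='S': occ=0, LF[0]=C('S')+0=1+0=1
L[1]='o': occ=0, LF[1]=C('o')+0=2+0=2
L[2]='y': occ=0, LF[2]=C('y')+0=4+0=4
L[3]='y': occ=1, LF[3]=C('y')+1=4+1=5
L[4]='o': occ=1, LF[4]=C('o')+1=2+1=3
L[5]='$': occ=0, LF[5]=C('$')+0=0+0=0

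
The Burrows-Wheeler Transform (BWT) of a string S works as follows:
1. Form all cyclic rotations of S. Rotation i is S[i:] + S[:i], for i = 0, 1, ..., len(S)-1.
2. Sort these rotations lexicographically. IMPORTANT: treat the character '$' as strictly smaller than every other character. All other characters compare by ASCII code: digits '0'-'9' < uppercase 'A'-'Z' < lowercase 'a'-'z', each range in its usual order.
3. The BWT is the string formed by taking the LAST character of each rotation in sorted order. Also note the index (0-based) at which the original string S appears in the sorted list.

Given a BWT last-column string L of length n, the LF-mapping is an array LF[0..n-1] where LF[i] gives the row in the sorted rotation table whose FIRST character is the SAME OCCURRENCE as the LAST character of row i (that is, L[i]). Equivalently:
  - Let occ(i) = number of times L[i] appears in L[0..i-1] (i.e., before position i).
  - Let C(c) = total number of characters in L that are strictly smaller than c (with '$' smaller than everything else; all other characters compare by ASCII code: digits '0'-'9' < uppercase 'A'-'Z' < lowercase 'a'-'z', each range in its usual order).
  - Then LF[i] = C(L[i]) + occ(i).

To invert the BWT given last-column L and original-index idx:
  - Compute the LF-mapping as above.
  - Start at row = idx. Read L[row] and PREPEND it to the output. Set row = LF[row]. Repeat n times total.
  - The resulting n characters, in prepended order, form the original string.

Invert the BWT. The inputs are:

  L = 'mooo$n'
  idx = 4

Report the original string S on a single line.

Answer: onoom$

Derivation:
LF mapping: 1 3 4 5 0 2
Walk LF starting at row 4, prepending L[row]:
  step 1: row=4, L[4]='$', prepend. Next row=LF[4]=0
  step 2: row=0, L[0]='m', prepend. Next row=LF[0]=1
  step 3: row=1, L[1]='o', prepend. Next row=LF[1]=3
  step 4: row=3, L[3]='o', prepend. Next row=LF[3]=5
  step 5: row=5, L[5]='n', prepend. Next row=LF[5]=2
  step 6: row=2, L[2]='o', prepend. Next row=LF[2]=4
Reversed output: onoom$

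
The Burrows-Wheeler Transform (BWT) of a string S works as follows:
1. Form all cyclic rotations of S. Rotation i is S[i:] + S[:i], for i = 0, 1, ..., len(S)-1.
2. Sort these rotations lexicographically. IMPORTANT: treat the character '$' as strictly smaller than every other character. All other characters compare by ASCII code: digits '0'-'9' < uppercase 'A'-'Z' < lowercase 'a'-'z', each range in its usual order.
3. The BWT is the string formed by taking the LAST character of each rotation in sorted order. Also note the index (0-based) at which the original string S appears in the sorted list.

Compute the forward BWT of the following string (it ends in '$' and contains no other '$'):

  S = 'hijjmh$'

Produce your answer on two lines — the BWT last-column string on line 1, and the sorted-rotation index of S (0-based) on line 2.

All 7 rotations (rotation i = S[i:]+S[:i]):
  rot[0] = hijjmh$
  rot[1] = ijjmh$h
  rot[2] = jjmh$hi
  rot[3] = jmh$hij
  rot[4] = mh$hijj
  rot[5] = h$hijjm
  rot[6] = $hijjmh
Sorted (with $ < everything):
  sorted[0] = $hijjmh  (last char: 'h')
  sorted[1] = h$hijjm  (last char: 'm')
  sorted[2] = hijjmh$  (last char: '$')
  sorted[3] = ijjmh$h  (last char: 'h')
  sorted[4] = jjmh$hi  (last char: 'i')
  sorted[5] = jmh$hij  (last char: 'j')
  sorted[6] = mh$hijj  (last char: 'j')
Last column: hm$hijj
Original string S is at sorted index 2

Answer: hm$hijj
2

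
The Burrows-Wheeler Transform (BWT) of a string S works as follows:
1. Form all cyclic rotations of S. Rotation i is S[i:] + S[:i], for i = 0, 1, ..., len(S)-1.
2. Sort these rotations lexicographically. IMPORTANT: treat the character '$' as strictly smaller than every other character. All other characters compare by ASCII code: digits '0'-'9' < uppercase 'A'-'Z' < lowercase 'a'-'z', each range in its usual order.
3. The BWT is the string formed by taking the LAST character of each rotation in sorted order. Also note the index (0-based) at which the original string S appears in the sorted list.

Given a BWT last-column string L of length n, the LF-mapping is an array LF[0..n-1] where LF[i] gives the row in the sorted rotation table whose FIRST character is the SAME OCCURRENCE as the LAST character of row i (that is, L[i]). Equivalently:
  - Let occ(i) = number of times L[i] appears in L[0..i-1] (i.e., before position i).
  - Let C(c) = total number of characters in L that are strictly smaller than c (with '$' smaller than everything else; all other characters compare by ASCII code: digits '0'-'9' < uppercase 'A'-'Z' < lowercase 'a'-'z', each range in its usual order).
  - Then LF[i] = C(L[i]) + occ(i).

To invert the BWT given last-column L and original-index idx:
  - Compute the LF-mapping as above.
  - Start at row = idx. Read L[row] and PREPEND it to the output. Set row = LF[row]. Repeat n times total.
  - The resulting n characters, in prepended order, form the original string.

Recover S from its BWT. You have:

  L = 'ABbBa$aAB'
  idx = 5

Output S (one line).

LF mapping: 1 3 8 4 6 0 7 2 5
Walk LF starting at row 5, prepending L[row]:
  step 1: row=5, L[5]='$', prepend. Next row=LF[5]=0
  step 2: row=0, L[0]='A', prepend. Next row=LF[0]=1
  step 3: row=1, L[1]='B', prepend. Next row=LF[1]=3
  step 4: row=3, L[3]='B', prepend. Next row=LF[3]=4
  step 5: row=4, L[4]='a', prepend. Next row=LF[4]=6
  step 6: row=6, L[6]='a', prepend. Next row=LF[6]=7
  step 7: row=7, L[7]='A', prepend. Next row=LF[7]=2
  step 8: row=2, L[2]='b', prepend. Next row=LF[2]=8
  step 9: row=8, L[8]='B', prepend. Next row=LF[8]=5
Reversed output: BbAaaBBA$

Answer: BbAaaBBA$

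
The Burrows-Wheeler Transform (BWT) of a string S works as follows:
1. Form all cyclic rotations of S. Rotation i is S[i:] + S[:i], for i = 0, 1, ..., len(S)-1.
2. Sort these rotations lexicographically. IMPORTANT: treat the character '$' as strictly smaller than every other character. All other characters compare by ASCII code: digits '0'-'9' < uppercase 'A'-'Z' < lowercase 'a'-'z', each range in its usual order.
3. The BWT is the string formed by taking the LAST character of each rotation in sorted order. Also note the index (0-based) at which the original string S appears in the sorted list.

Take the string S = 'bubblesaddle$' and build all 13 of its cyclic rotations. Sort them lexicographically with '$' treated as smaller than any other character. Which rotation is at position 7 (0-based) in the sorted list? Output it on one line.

Answer: e$bubblesaddl

Derivation:
All 13 rotations (rotation i = S[i:]+S[:i]):
  rot[0] = bubblesaddle$
  rot[1] = ubblesaddle$b
  rot[2] = bblesaddle$bu
  rot[3] = blesaddle$bub
  rot[4] = lesaddle$bubb
  rot[5] = esaddle$bubbl
  rot[6] = saddle$bubble
  rot[7] = addle$bubbles
  rot[8] = ddle$bubblesa
  rot[9] = dle$bubblesad
  rot[10] = le$bubblesadd
  rot[11] = e$bubblesaddl
  rot[12] = $bubblesaddle
Sorted (with $ < everything):
  sorted[0] = $bubblesaddle
  sorted[1] = addle$bubbles
  sorted[2] = bblesaddle$bu
  sorted[3] = blesaddle$bub
  sorted[4] = bubblesaddle$
  sorted[5] = ddle$bubblesa
  sorted[6] = dle$bubblesad
  sorted[7] = e$bubblesaddl
  sorted[8] = esaddle$bubbl
  sorted[9] = le$bubblesadd
  sorted[10] = lesaddle$bubb
  sorted[11] = saddle$bubble
  sorted[12] = ubblesaddle$b
sorted[7] = e$bubblesaddl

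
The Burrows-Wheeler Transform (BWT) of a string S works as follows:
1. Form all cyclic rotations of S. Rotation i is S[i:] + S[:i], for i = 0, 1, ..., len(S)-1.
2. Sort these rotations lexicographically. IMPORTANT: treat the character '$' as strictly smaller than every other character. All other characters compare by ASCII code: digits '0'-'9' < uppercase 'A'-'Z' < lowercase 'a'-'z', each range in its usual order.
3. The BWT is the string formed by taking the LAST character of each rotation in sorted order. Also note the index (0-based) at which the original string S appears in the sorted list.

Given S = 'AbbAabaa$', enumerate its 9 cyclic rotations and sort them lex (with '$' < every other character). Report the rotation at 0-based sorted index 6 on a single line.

Answer: bAabaa$Ab

Derivation:
All 9 rotations (rotation i = S[i:]+S[:i]):
  rot[0] = AbbAabaa$
  rot[1] = bbAabaa$A
  rot[2] = bAabaa$Ab
  rot[3] = Aabaa$Abb
  rot[4] = abaa$AbbA
  rot[5] = baa$AbbAa
  rot[6] = aa$AbbAab
  rot[7] = a$AbbAaba
  rot[8] = $AbbAabaa
Sorted (with $ < everything):
  sorted[0] = $AbbAabaa
  sorted[1] = Aabaa$Abb
  sorted[2] = AbbAabaa$
  sorted[3] = a$AbbAaba
  sorted[4] = aa$AbbAab
  sorted[5] = abaa$AbbA
  sorted[6] = bAabaa$Ab
  sorted[7] = baa$AbbAa
  sorted[8] = bbAabaa$A
sorted[6] = bAabaa$Ab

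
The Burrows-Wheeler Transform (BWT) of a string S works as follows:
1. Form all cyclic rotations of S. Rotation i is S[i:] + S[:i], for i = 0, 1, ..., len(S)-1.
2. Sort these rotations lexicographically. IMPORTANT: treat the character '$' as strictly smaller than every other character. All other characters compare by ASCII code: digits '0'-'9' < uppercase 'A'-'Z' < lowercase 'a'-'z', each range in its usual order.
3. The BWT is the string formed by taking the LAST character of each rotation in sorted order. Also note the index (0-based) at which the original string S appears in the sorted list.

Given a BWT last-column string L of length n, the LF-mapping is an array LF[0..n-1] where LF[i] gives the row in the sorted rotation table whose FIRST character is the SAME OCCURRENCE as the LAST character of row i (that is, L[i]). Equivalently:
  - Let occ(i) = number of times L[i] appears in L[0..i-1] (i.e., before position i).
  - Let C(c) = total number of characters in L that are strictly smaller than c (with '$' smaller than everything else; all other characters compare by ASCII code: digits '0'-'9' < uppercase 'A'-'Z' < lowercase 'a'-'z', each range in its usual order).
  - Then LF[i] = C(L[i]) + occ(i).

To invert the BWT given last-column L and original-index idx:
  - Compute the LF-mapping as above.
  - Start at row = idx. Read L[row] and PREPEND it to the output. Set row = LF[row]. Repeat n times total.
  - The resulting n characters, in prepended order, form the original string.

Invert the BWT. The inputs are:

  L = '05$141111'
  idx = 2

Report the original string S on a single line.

Answer: 11141150$

Derivation:
LF mapping: 1 8 0 2 7 3 4 5 6
Walk LF starting at row 2, prepending L[row]:
  step 1: row=2, L[2]='$', prepend. Next row=LF[2]=0
  step 2: row=0, L[0]='0', prepend. Next row=LF[0]=1
  step 3: row=1, L[1]='5', prepend. Next row=LF[1]=8
  step 4: row=8, L[8]='1', prepend. Next row=LF[8]=6
  step 5: row=6, L[6]='1', prepend. Next row=LF[6]=4
  step 6: row=4, L[4]='4', prepend. Next row=LF[4]=7
  step 7: row=7, L[7]='1', prepend. Next row=LF[7]=5
  step 8: row=5, L[5]='1', prepend. Next row=LF[5]=3
  step 9: row=3, L[3]='1', prepend. Next row=LF[3]=2
Reversed output: 11141150$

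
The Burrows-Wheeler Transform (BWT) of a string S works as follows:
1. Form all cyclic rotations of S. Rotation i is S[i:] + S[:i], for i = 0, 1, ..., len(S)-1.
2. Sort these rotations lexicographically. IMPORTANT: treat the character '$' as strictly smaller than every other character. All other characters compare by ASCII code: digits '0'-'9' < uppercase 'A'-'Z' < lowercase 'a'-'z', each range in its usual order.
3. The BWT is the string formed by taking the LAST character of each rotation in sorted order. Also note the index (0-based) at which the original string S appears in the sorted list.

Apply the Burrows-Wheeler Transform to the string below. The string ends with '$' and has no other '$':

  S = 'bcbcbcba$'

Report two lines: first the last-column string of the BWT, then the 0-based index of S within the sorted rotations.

Answer: abccc$bbb
5

Derivation:
All 9 rotations (rotation i = S[i:]+S[:i]):
  rot[0] = bcbcbcba$
  rot[1] = cbcbcba$b
  rot[2] = bcbcba$bc
  rot[3] = cbcba$bcb
  rot[4] = bcba$bcbc
  rot[5] = cba$bcbcb
  rot[6] = ba$bcbcbc
  rot[7] = a$bcbcbcb
  rot[8] = $bcbcbcba
Sorted (with $ < everything):
  sorted[0] = $bcbcbcba  (last char: 'a')
  sorted[1] = a$bcbcbcb  (last char: 'b')
  sorted[2] = ba$bcbcbc  (last char: 'c')
  sorted[3] = bcba$bcbc  (last char: 'c')
  sorted[4] = bcbcba$bc  (last char: 'c')
  sorted[5] = bcbcbcba$  (last char: '$')
  sorted[6] = cba$bcbcb  (last char: 'b')
  sorted[7] = cbcba$bcb  (last char: 'b')
  sorted[8] = cbcbcba$b  (last char: 'b')
Last column: abccc$bbb
Original string S is at sorted index 5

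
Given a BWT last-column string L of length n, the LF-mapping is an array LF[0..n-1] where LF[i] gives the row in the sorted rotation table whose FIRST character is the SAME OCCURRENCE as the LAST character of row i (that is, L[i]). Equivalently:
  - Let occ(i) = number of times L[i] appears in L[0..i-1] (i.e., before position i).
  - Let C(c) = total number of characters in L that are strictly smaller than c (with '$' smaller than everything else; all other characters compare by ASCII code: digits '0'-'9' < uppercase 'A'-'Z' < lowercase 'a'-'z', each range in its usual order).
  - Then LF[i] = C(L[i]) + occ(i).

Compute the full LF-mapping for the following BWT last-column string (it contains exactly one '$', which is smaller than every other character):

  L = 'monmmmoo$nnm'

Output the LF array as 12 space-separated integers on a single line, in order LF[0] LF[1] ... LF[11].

Char counts: '$':1, 'm':5, 'n':3, 'o':3
C (first-col start): C('$')=0, C('m')=1, C('n')=6, C('o')=9
L[0]='m': occ=0, LF[0]=C('m')+0=1+0=1
L[1]='o': occ=0, LF[1]=C('o')+0=9+0=9
L[2]='n': occ=0, LF[2]=C('n')+0=6+0=6
L[3]='m': occ=1, LF[3]=C('m')+1=1+1=2
L[4]='m': occ=2, LF[4]=C('m')+2=1+2=3
L[5]='m': occ=3, LF[5]=C('m')+3=1+3=4
L[6]='o': occ=1, LF[6]=C('o')+1=9+1=10
L[7]='o': occ=2, LF[7]=C('o')+2=9+2=11
L[8]='$': occ=0, LF[8]=C('$')+0=0+0=0
L[9]='n': occ=1, LF[9]=C('n')+1=6+1=7
L[10]='n': occ=2, LF[10]=C('n')+2=6+2=8
L[11]='m': occ=4, LF[11]=C('m')+4=1+4=5

Answer: 1 9 6 2 3 4 10 11 0 7 8 5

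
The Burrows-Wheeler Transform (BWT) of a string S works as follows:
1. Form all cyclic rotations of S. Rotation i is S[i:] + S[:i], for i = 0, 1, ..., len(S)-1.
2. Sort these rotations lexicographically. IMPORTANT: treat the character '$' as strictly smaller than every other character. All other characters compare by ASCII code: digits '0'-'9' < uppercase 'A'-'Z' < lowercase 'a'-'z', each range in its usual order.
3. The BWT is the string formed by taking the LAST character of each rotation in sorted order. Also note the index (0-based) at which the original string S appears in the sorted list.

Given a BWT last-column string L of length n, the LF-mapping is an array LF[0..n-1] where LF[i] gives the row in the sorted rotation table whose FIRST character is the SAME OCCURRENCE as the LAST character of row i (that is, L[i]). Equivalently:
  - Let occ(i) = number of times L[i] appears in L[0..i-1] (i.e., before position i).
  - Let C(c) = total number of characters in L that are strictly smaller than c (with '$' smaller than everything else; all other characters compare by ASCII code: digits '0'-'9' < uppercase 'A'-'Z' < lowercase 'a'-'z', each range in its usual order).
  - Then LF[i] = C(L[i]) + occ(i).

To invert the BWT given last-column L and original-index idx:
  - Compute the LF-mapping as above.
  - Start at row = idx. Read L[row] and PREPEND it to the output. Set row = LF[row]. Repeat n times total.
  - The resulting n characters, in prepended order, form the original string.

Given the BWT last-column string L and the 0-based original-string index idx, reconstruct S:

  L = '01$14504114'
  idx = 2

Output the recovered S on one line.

Answer: 0145144110$

Derivation:
LF mapping: 1 3 0 4 7 10 2 8 5 6 9
Walk LF starting at row 2, prepending L[row]:
  step 1: row=2, L[2]='$', prepend. Next row=LF[2]=0
  step 2: row=0, L[0]='0', prepend. Next row=LF[0]=1
  step 3: row=1, L[1]='1', prepend. Next row=LF[1]=3
  step 4: row=3, L[3]='1', prepend. Next row=LF[3]=4
  step 5: row=4, L[4]='4', prepend. Next row=LF[4]=7
  step 6: row=7, L[7]='4', prepend. Next row=LF[7]=8
  step 7: row=8, L[8]='1', prepend. Next row=LF[8]=5
  step 8: row=5, L[5]='5', prepend. Next row=LF[5]=10
  step 9: row=10, L[10]='4', prepend. Next row=LF[10]=9
  step 10: row=9, L[9]='1', prepend. Next row=LF[9]=6
  step 11: row=6, L[6]='0', prepend. Next row=LF[6]=2
Reversed output: 0145144110$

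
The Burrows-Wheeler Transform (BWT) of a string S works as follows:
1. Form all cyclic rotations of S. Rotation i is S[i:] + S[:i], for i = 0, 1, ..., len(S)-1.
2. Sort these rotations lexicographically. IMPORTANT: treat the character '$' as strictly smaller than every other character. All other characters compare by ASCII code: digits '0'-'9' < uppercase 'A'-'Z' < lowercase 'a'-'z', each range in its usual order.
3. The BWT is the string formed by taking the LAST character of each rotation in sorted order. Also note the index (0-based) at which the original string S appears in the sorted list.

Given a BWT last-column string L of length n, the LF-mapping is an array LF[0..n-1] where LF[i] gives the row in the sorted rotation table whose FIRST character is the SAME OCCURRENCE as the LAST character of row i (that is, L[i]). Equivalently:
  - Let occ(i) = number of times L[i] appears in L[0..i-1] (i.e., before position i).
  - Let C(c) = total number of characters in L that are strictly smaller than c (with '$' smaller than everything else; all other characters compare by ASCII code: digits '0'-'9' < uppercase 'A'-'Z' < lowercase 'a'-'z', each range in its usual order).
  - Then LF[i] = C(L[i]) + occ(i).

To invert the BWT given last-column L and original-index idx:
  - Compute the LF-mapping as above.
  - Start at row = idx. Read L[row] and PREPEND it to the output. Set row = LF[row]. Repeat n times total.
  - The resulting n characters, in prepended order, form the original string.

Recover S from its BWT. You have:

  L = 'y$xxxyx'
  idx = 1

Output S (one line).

Answer: xxxxyy$

Derivation:
LF mapping: 5 0 1 2 3 6 4
Walk LF starting at row 1, prepending L[row]:
  step 1: row=1, L[1]='$', prepend. Next row=LF[1]=0
  step 2: row=0, L[0]='y', prepend. Next row=LF[0]=5
  step 3: row=5, L[5]='y', prepend. Next row=LF[5]=6
  step 4: row=6, L[6]='x', prepend. Next row=LF[6]=4
  step 5: row=4, L[4]='x', prepend. Next row=LF[4]=3
  step 6: row=3, L[3]='x', prepend. Next row=LF[3]=2
  step 7: row=2, L[2]='x', prepend. Next row=LF[2]=1
Reversed output: xxxxyy$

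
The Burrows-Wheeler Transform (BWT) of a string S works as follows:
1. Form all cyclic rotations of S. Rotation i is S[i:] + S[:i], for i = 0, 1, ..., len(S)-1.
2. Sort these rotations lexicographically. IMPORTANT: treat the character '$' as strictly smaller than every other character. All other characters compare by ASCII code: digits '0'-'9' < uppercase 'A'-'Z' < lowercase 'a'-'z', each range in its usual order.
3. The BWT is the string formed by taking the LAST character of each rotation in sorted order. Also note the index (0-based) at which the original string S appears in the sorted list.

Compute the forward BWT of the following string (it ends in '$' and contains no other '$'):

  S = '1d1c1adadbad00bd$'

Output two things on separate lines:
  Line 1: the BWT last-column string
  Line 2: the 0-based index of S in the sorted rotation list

Answer: dd0cd$b1dd01ba1aa
5

Derivation:
All 17 rotations (rotation i = S[i:]+S[:i]):
  rot[0] = 1d1c1adadbad00bd$
  rot[1] = d1c1adadbad00bd$1
  rot[2] = 1c1adadbad00bd$1d
  rot[3] = c1adadbad00bd$1d1
  rot[4] = 1adadbad00bd$1d1c
  rot[5] = adadbad00bd$1d1c1
  rot[6] = dadbad00bd$1d1c1a
  rot[7] = adbad00bd$1d1c1ad
  rot[8] = dbad00bd$1d1c1ada
  rot[9] = bad00bd$1d1c1adad
  rot[10] = ad00bd$1d1c1adadb
  rot[11] = d00bd$1d1c1adadba
  rot[12] = 00bd$1d1c1adadbad
  rot[13] = 0bd$1d1c1adadbad0
  rot[14] = bd$1d1c1adadbad00
  rot[15] = d$1d1c1adadbad00b
  rot[16] = $1d1c1adadbad00bd
Sorted (with $ < everything):
  sorted[0] = $1d1c1adadbad00bd  (last char: 'd')
  sorted[1] = 00bd$1d1c1adadbad  (last char: 'd')
  sorted[2] = 0bd$1d1c1adadbad0  (last char: '0')
  sorted[3] = 1adadbad00bd$1d1c  (last char: 'c')
  sorted[4] = 1c1adadbad00bd$1d  (last char: 'd')
  sorted[5] = 1d1c1adadbad00bd$  (last char: '$')
  sorted[6] = ad00bd$1d1c1adadb  (last char: 'b')
  sorted[7] = adadbad00bd$1d1c1  (last char: '1')
  sorted[8] = adbad00bd$1d1c1ad  (last char: 'd')
  sorted[9] = bad00bd$1d1c1adad  (last char: 'd')
  sorted[10] = bd$1d1c1adadbad00  (last char: '0')
  sorted[11] = c1adadbad00bd$1d1  (last char: '1')
  sorted[12] = d$1d1c1adadbad00b  (last char: 'b')
  sorted[13] = d00bd$1d1c1adadba  (last char: 'a')
  sorted[14] = d1c1adadbad00bd$1  (last char: '1')
  sorted[15] = dadbad00bd$1d1c1a  (last char: 'a')
  sorted[16] = dbad00bd$1d1c1ada  (last char: 'a')
Last column: dd0cd$b1dd01ba1aa
Original string S is at sorted index 5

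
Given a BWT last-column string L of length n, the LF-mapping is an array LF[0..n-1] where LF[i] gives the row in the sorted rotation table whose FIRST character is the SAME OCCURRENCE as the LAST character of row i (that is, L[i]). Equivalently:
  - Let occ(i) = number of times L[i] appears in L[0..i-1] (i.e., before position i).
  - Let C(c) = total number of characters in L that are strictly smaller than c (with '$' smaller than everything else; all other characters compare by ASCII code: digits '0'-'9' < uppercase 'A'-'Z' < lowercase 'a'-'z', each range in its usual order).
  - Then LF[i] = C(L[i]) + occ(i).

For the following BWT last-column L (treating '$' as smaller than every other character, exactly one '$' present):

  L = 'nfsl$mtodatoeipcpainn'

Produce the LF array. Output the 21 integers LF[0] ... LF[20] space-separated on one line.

Char counts: '$':1, 'a':2, 'c':1, 'd':1, 'e':1, 'f':1, 'i':2, 'l':1, 'm':1, 'n':3, 'o':2, 'p':2, 's':1, 't':2
C (first-col start): C('$')=0, C('a')=1, C('c')=3, C('d')=4, C('e')=5, C('f')=6, C('i')=7, C('l')=9, C('m')=10, C('n')=11, C('o')=14, C('p')=16, C('s')=18, C('t')=19
L[0]='n': occ=0, LF[0]=C('n')+0=11+0=11
L[1]='f': occ=0, LF[1]=C('f')+0=6+0=6
L[2]='s': occ=0, LF[2]=C('s')+0=18+0=18
L[3]='l': occ=0, LF[3]=C('l')+0=9+0=9
L[4]='$': occ=0, LF[4]=C('$')+0=0+0=0
L[5]='m': occ=0, LF[5]=C('m')+0=10+0=10
L[6]='t': occ=0, LF[6]=C('t')+0=19+0=19
L[7]='o': occ=0, LF[7]=C('o')+0=14+0=14
L[8]='d': occ=0, LF[8]=C('d')+0=4+0=4
L[9]='a': occ=0, LF[9]=C('a')+0=1+0=1
L[10]='t': occ=1, LF[10]=C('t')+1=19+1=20
L[11]='o': occ=1, LF[11]=C('o')+1=14+1=15
L[12]='e': occ=0, LF[12]=C('e')+0=5+0=5
L[13]='i': occ=0, LF[13]=C('i')+0=7+0=7
L[14]='p': occ=0, LF[14]=C('p')+0=16+0=16
L[15]='c': occ=0, LF[15]=C('c')+0=3+0=3
L[16]='p': occ=1, LF[16]=C('p')+1=16+1=17
L[17]='a': occ=1, LF[17]=C('a')+1=1+1=2
L[18]='i': occ=1, LF[18]=C('i')+1=7+1=8
L[19]='n': occ=1, LF[19]=C('n')+1=11+1=12
L[20]='n': occ=2, LF[20]=C('n')+2=11+2=13

Answer: 11 6 18 9 0 10 19 14 4 1 20 15 5 7 16 3 17 2 8 12 13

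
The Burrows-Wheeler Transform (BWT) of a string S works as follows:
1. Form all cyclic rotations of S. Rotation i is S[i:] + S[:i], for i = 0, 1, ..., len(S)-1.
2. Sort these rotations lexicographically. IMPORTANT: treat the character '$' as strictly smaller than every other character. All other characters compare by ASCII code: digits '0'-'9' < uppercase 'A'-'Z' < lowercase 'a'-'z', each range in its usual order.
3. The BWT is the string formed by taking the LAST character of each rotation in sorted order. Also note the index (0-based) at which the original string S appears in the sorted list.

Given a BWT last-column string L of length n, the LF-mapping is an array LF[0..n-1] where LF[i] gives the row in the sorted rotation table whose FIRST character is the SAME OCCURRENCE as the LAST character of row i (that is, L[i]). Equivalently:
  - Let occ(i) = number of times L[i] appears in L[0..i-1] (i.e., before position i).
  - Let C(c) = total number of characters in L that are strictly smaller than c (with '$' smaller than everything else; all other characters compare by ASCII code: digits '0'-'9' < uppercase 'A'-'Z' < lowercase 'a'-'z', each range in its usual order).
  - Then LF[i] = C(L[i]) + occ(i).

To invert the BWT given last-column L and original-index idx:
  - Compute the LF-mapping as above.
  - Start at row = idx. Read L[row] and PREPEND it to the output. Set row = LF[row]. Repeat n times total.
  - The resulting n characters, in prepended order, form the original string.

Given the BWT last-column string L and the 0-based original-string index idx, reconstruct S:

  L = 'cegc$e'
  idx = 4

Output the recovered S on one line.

Answer: egcec$

Derivation:
LF mapping: 1 3 5 2 0 4
Walk LF starting at row 4, prepending L[row]:
  step 1: row=4, L[4]='$', prepend. Next row=LF[4]=0
  step 2: row=0, L[0]='c', prepend. Next row=LF[0]=1
  step 3: row=1, L[1]='e', prepend. Next row=LF[1]=3
  step 4: row=3, L[3]='c', prepend. Next row=LF[3]=2
  step 5: row=2, L[2]='g', prepend. Next row=LF[2]=5
  step 6: row=5, L[5]='e', prepend. Next row=LF[5]=4
Reversed output: egcec$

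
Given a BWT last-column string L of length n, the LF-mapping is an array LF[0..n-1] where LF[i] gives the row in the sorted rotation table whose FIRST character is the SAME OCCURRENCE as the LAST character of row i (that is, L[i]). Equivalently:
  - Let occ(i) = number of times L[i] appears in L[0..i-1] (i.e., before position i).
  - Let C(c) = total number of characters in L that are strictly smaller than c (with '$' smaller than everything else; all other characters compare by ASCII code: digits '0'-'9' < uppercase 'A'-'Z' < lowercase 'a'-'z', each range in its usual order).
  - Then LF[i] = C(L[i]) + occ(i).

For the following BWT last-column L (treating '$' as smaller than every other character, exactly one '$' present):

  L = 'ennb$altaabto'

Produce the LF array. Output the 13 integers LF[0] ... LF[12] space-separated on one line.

Answer: 6 8 9 4 0 1 7 11 2 3 5 12 10

Derivation:
Char counts: '$':1, 'a':3, 'b':2, 'e':1, 'l':1, 'n':2, 'o':1, 't':2
C (first-col start): C('$')=0, C('a')=1, C('b')=4, C('e')=6, C('l')=7, C('n')=8, C('o')=10, C('t')=11
L[0]='e': occ=0, LF[0]=C('e')+0=6+0=6
L[1]='n': occ=0, LF[1]=C('n')+0=8+0=8
L[2]='n': occ=1, LF[2]=C('n')+1=8+1=9
L[3]='b': occ=0, LF[3]=C('b')+0=4+0=4
L[4]='$': occ=0, LF[4]=C('$')+0=0+0=0
L[5]='a': occ=0, LF[5]=C('a')+0=1+0=1
L[6]='l': occ=0, LF[6]=C('l')+0=7+0=7
L[7]='t': occ=0, LF[7]=C('t')+0=11+0=11
L[8]='a': occ=1, LF[8]=C('a')+1=1+1=2
L[9]='a': occ=2, LF[9]=C('a')+2=1+2=3
L[10]='b': occ=1, LF[10]=C('b')+1=4+1=5
L[11]='t': occ=1, LF[11]=C('t')+1=11+1=12
L[12]='o': occ=0, LF[12]=C('o')+0=10+0=10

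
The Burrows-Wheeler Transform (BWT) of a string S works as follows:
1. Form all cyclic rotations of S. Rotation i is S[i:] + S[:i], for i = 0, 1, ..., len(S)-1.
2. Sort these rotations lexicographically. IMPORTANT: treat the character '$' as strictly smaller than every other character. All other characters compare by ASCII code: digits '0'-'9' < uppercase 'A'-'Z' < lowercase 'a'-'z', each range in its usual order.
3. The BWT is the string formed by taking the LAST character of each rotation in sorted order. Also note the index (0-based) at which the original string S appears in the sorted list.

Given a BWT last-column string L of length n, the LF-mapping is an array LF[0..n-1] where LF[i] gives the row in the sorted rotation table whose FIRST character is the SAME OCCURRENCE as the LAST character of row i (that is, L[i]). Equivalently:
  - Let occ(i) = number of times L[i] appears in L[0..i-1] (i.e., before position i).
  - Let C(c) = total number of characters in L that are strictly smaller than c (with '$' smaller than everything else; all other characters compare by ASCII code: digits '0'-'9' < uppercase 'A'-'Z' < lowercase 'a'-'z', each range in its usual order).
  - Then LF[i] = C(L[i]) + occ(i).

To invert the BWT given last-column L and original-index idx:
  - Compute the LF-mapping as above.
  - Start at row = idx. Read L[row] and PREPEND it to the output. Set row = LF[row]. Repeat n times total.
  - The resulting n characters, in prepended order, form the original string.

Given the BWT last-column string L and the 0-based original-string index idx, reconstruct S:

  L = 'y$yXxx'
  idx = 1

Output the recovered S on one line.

Answer: Xxyxy$

Derivation:
LF mapping: 4 0 5 1 2 3
Walk LF starting at row 1, prepending L[row]:
  step 1: row=1, L[1]='$', prepend. Next row=LF[1]=0
  step 2: row=0, L[0]='y', prepend. Next row=LF[0]=4
  step 3: row=4, L[4]='x', prepend. Next row=LF[4]=2
  step 4: row=2, L[2]='y', prepend. Next row=LF[2]=5
  step 5: row=5, L[5]='x', prepend. Next row=LF[5]=3
  step 6: row=3, L[3]='X', prepend. Next row=LF[3]=1
Reversed output: Xxyxy$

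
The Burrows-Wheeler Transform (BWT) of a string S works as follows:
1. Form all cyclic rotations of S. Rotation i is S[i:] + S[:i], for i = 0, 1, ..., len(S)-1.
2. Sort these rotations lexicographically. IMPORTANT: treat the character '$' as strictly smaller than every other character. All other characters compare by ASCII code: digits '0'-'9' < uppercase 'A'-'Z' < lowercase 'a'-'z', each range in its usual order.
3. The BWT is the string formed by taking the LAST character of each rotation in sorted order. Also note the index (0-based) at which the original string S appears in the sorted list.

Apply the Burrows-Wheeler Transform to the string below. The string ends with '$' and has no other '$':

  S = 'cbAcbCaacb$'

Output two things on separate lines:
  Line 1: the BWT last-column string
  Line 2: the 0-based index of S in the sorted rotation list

All 11 rotations (rotation i = S[i:]+S[:i]):
  rot[0] = cbAcbCaacb$
  rot[1] = bAcbCaacb$c
  rot[2] = AcbCaacb$cb
  rot[3] = cbCaacb$cbA
  rot[4] = bCaacb$cbAc
  rot[5] = Caacb$cbAcb
  rot[6] = aacb$cbAcbC
  rot[7] = acb$cbAcbCa
  rot[8] = cb$cbAcbCaa
  rot[9] = b$cbAcbCaac
  rot[10] = $cbAcbCaacb
Sorted (with $ < everything):
  sorted[0] = $cbAcbCaacb  (last char: 'b')
  sorted[1] = AcbCaacb$cb  (last char: 'b')
  sorted[2] = Caacb$cbAcb  (last char: 'b')
  sorted[3] = aacb$cbAcbC  (last char: 'C')
  sorted[4] = acb$cbAcbCa  (last char: 'a')
  sorted[5] = b$cbAcbCaac  (last char: 'c')
  sorted[6] = bAcbCaacb$c  (last char: 'c')
  sorted[7] = bCaacb$cbAc  (last char: 'c')
  sorted[8] = cb$cbAcbCaa  (last char: 'a')
  sorted[9] = cbAcbCaacb$  (last char: '$')
  sorted[10] = cbCaacb$cbA  (last char: 'A')
Last column: bbbCaccca$A
Original string S is at sorted index 9

Answer: bbbCaccca$A
9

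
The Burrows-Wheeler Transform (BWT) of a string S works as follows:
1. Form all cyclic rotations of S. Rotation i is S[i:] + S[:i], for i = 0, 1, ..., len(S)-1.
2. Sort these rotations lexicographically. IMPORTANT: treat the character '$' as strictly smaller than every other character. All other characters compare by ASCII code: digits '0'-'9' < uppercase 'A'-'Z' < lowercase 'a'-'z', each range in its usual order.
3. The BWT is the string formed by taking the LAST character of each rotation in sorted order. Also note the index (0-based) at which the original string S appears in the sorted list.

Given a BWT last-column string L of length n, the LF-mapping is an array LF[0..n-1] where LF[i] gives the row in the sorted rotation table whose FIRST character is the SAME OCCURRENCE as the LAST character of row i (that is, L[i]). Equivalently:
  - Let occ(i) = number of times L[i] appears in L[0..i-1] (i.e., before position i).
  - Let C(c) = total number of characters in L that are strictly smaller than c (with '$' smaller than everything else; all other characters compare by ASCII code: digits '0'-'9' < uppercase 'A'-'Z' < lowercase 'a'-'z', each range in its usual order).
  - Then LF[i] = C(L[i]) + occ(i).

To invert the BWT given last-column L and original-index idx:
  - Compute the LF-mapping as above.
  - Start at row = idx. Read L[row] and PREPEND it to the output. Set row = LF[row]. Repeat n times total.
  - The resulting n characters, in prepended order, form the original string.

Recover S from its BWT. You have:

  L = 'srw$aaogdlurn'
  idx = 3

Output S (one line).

Answer: dragonwalrus$

Derivation:
LF mapping: 10 8 12 0 1 2 7 4 3 5 11 9 6
Walk LF starting at row 3, prepending L[row]:
  step 1: row=3, L[3]='$', prepend. Next row=LF[3]=0
  step 2: row=0, L[0]='s', prepend. Next row=LF[0]=10
  step 3: row=10, L[10]='u', prepend. Next row=LF[10]=11
  step 4: row=11, L[11]='r', prepend. Next row=LF[11]=9
  step 5: row=9, L[9]='l', prepend. Next row=LF[9]=5
  step 6: row=5, L[5]='a', prepend. Next row=LF[5]=2
  step 7: row=2, L[2]='w', prepend. Next row=LF[2]=12
  step 8: row=12, L[12]='n', prepend. Next row=LF[12]=6
  step 9: row=6, L[6]='o', prepend. Next row=LF[6]=7
  step 10: row=7, L[7]='g', prepend. Next row=LF[7]=4
  step 11: row=4, L[4]='a', prepend. Next row=LF[4]=1
  step 12: row=1, L[1]='r', prepend. Next row=LF[1]=8
  step 13: row=8, L[8]='d', prepend. Next row=LF[8]=3
Reversed output: dragonwalrus$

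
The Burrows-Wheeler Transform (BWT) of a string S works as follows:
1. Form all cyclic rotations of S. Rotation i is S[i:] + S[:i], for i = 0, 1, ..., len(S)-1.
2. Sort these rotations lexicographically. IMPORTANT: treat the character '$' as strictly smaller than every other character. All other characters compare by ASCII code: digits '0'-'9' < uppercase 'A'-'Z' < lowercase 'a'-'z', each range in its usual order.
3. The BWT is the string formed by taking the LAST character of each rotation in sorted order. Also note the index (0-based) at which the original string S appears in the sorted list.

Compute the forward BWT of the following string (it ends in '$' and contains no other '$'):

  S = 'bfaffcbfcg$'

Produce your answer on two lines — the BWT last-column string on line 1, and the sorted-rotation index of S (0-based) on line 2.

All 11 rotations (rotation i = S[i:]+S[:i]):
  rot[0] = bfaffcbfcg$
  rot[1] = faffcbfcg$b
  rot[2] = affcbfcg$bf
  rot[3] = ffcbfcg$bfa
  rot[4] = fcbfcg$bfaf
  rot[5] = cbfcg$bfaff
  rot[6] = bfcg$bfaffc
  rot[7] = fcg$bfaffcb
  rot[8] = cg$bfaffcbf
  rot[9] = g$bfaffcbfc
  rot[10] = $bfaffcbfcg
Sorted (with $ < everything):
  sorted[0] = $bfaffcbfcg  (last char: 'g')
  sorted[1] = affcbfcg$bf  (last char: 'f')
  sorted[2] = bfaffcbfcg$  (last char: '$')
  sorted[3] = bfcg$bfaffc  (last char: 'c')
  sorted[4] = cbfcg$bfaff  (last char: 'f')
  sorted[5] = cg$bfaffcbf  (last char: 'f')
  sorted[6] = faffcbfcg$b  (last char: 'b')
  sorted[7] = fcbfcg$bfaf  (last char: 'f')
  sorted[8] = fcg$bfaffcb  (last char: 'b')
  sorted[9] = ffcbfcg$bfa  (last char: 'a')
  sorted[10] = g$bfaffcbfc  (last char: 'c')
Last column: gf$cffbfbac
Original string S is at sorted index 2

Answer: gf$cffbfbac
2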